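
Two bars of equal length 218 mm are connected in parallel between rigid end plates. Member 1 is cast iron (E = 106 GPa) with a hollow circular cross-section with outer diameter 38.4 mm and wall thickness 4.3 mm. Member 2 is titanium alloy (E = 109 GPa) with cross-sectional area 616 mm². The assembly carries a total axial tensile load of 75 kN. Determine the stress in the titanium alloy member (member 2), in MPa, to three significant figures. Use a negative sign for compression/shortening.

A_1 = 460.7 mm².
Equal strain + equilibrium ⇒ each member carries load in proportion to AE: A₁E₁ = 48830000 N, A₂E₂ = 67140000 N, ΣAE = 116000000 N.
σ₂ = P·E₂/ΣAE = 75000·109000/116000000 = 70.49 MPa.

70.5 MPa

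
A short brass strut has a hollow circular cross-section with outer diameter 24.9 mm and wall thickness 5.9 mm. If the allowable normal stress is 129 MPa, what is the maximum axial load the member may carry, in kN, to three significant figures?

A = 352.2 mm².
P_max = σ_allow · A = 129 · 352.2 = 45430 N = 45.43 kN.

45.4 kN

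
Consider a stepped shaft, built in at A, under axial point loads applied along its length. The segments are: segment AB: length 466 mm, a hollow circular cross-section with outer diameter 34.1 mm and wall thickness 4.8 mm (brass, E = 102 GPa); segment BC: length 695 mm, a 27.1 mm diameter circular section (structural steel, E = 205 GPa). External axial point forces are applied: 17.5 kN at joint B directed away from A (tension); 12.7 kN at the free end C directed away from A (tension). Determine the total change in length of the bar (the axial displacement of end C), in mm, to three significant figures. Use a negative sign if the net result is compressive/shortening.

Internal axial forces (sectioning from the free end, tension +): N_BC = 12.7 kN, N_AB = 30.2 kN.
A_AB = 441.8 mm².
A_BC = 576.8 mm².
δ_AB = 30200·466/(441.8·102000) = 0.3123 mm
δ_BC = 12700·695/(576.8·205000) = 0.07465 mm
δ = Σδ_i = 0.3869 mm.

0.387 mm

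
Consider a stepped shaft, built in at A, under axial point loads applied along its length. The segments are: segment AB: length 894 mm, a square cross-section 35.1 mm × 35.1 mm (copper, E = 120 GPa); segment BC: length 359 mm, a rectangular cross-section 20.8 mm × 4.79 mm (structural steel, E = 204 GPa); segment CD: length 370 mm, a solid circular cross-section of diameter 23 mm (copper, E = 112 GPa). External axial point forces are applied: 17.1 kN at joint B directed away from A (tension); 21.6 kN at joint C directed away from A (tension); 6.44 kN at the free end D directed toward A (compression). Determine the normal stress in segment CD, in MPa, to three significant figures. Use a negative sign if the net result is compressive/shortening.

-15.5 MPa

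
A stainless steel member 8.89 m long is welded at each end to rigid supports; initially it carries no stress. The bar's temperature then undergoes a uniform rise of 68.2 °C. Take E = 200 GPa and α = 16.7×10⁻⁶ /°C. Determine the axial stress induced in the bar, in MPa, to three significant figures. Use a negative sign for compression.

-228 MPa

Free thermal expansion αLΔT = 16.7e-6 · 8890 · 68.2 = 10.13 mm.
The walls impose strain ε = −(10.13)/8890 = -1.1389e-03; σ = Eε = 200000 · -1.1389e-03 = -227.8 MPa.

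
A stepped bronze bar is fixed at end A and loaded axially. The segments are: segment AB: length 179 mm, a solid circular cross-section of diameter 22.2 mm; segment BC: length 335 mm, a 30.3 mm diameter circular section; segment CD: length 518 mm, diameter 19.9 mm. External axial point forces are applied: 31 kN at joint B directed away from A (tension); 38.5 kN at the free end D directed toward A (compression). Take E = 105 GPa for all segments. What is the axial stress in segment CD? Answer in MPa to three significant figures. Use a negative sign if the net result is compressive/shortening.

-124 MPa

Internal axial forces (sectioning from the free end, tension +): N_CD = -38.5 kN, N_BC = -38.5 kN, N_AB = -7.5 kN.
A_CD = 311 mm².
σ_CD = N_CD/A_CD = -38500/311 = -123.8 MPa.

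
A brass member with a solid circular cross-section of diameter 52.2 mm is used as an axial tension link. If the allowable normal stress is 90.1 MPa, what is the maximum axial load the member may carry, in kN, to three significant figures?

A = 2140 mm².
P_max = σ_allow · A = 90.1 · 2140 = 192800 N = 192.8 kN.

193 kN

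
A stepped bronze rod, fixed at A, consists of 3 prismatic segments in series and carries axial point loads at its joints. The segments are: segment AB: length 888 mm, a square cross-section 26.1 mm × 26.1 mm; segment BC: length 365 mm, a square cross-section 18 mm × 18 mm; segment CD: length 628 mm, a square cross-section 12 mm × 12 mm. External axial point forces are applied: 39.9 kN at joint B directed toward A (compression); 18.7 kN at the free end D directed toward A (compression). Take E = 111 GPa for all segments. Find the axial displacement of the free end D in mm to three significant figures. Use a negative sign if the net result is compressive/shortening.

-1.61 mm

Internal axial forces (sectioning from the free end, tension +): N_CD = -18.7 kN, N_BC = -18.7 kN, N_AB = -58.6 kN.
A_AB = 681.2 mm².
A_BC = 324 mm².
A_CD = 144 mm².
δ_AB = -58600·888/(681.2·111000) = -0.6882 mm
δ_BC = -18700·365/(324·111000) = -0.1898 mm
δ_CD = -18700·628/(144·111000) = -0.7347 mm
δ = Σδ_i = -1.613 mm.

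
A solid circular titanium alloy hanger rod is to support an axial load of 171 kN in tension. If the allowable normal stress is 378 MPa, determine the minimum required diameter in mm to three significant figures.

Required area A ≥ P/σ_allow = 171000/378 = 452.4 mm².
For a solid circular section, d ≥ √(4A/π) = 24 mm.

24.0 mm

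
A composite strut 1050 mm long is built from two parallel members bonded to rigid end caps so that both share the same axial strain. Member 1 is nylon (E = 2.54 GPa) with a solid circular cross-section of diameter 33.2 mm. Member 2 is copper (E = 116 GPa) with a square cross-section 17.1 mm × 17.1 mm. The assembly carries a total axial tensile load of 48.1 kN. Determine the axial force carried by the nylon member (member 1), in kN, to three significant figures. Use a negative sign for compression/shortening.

2.93 kN

A_1 = 865.7 mm².
A_2 = 292.4 mm².
Equal strain + equilibrium ⇒ each member carries load in proportion to AE: A₁E₁ = 2199000 N, A₂E₂ = 33920000 N, ΣAE = 36120000 N.
F₁ = P·A₁E₁/ΣAE = 48100·2199000/36120000 = 2928 N.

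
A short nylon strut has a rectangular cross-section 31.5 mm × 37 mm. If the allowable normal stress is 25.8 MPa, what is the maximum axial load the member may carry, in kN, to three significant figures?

A = 1166 mm².
P_max = σ_allow · A = 25.8 · 1166 = 30070 N = 30.07 kN.

30.1 kN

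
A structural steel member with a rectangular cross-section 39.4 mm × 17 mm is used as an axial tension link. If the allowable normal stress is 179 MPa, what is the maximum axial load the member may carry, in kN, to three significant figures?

A = 669.8 mm².
P_max = σ_allow · A = 179 · 669.8 = 119900 N = 119.9 kN.

120 kN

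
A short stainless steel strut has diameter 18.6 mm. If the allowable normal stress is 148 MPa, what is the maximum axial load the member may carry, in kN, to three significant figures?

40.2 kN

A = 271.7 mm².
P_max = σ_allow · A = 148 · 271.7 = 40210 N = 40.21 kN.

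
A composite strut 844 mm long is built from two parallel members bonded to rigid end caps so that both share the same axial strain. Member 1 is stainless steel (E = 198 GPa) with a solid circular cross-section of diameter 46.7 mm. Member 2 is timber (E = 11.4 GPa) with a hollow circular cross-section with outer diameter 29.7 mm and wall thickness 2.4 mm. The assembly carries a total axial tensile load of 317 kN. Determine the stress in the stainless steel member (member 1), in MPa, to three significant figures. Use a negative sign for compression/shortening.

A_1 = 1713 mm².
A_2 = 205.8 mm².
Equal strain + equilibrium ⇒ each member carries load in proportion to AE: A₁E₁ = 339100000 N, A₂E₂ = 2347000 N, ΣAE = 341500000 N.
σ₁ = P·E₁/ΣAE = 317000·198000/341500000 = 183.8 MPa.

184 MPa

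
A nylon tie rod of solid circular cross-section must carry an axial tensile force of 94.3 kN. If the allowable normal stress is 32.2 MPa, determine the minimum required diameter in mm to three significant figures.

61.1 mm

Required area A ≥ P/σ_allow = 94300/32.2 = 2929 mm².
For a solid circular section, d ≥ √(4A/π) = 61.06 mm.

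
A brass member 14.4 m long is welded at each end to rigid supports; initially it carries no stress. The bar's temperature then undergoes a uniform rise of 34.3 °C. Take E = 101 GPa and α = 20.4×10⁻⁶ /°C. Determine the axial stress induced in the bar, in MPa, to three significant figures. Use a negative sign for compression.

Free thermal expansion αLΔT = 20.4e-6 · 14400 · 34.3 = 10.08 mm.
The walls impose strain ε = −(10.08)/14400 = -6.9972e-04; σ = Eε = 101000 · -6.9972e-04 = -70.67 MPa.

-70.7 MPa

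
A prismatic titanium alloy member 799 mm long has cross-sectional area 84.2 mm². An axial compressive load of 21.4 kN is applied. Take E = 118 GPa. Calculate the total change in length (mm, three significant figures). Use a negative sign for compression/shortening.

-1.72 mm

δ_mech = NL/(AE) = -21400·799/(84.2·118000) = -1.721 mm.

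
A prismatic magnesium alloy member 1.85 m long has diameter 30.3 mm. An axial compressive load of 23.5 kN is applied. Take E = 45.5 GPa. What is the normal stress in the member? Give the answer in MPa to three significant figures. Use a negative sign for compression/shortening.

-32.6 MPa

A = 721.1 mm².
σ = N/A = -23500/721.1 = -32.59 MPa.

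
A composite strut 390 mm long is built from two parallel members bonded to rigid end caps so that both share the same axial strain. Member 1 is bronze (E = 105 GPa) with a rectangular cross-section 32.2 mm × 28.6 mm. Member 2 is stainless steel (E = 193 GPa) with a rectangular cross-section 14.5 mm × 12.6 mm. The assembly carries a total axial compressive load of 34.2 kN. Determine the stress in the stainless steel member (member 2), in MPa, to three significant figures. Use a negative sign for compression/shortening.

-50.0 MPa

A_1 = 920.9 mm².
A_2 = 182.7 mm².
Equal strain + equilibrium ⇒ each member carries load in proportion to AE: A₁E₁ = 96700000 N, A₂E₂ = 35260000 N, ΣAE = 132000000 N.
σ₂ = P·E₂/ΣAE = -34200·193000/132000000 = -50.02 MPa.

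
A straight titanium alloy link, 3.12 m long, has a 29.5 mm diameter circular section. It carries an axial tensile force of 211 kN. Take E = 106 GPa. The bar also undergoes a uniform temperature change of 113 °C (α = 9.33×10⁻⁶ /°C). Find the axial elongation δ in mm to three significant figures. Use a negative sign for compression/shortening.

12.4 mm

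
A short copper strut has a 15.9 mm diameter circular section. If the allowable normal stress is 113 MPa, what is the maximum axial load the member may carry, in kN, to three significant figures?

A = 198.6 mm².
P_max = σ_allow · A = 113 · 198.6 = 22440 N = 22.44 kN.

22.4 kN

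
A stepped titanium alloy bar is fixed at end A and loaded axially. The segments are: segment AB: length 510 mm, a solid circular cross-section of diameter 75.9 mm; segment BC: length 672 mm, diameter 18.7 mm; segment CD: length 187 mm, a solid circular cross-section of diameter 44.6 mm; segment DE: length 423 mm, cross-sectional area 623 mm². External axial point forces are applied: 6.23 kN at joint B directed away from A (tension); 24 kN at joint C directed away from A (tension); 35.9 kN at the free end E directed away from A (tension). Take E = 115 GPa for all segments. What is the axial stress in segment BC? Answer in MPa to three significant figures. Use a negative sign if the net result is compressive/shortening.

Internal axial forces (sectioning from the free end, tension +): N_DE = 35.9 kN, N_CD = 35.9 kN, N_BC = 59.9 kN, N_AB = 66.13 kN.
A_BC = 274.6 mm².
σ_BC = N_BC/A_BC = 59900/274.6 = 218.1 MPa.

218 MPa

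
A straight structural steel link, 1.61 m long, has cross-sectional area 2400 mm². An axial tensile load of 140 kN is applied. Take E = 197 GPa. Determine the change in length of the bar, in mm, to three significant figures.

δ_mech = NL/(AE) = 140000·1610/(2400·197000) = 0.4767 mm.

0.477 mm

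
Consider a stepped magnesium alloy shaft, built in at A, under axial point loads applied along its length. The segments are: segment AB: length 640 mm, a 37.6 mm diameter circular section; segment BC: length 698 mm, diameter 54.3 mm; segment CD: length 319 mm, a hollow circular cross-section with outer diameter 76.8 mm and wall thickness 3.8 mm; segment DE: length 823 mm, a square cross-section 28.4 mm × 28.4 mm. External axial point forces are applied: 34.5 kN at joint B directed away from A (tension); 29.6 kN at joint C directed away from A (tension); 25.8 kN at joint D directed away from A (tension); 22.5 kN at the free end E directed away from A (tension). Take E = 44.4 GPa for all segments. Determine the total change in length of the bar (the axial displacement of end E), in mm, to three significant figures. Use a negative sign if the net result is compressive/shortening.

2.90 mm

Internal axial forces (sectioning from the free end, tension +): N_DE = 22.5 kN, N_CD = 48.3 kN, N_BC = 77.9 kN, N_AB = 112.4 kN.
A_AB = 1110 mm².
A_BC = 2316 mm².
A_CD = 871.5 mm².
A_DE = 806.6 mm².
δ_AB = 112400·640/(1110·44400) = 1.459 mm
δ_BC = 77900·698/(2316·44400) = 0.5288 mm
δ_CD = 48300·319/(871.5·44400) = 0.3982 mm
δ_DE = 22500·823/(806.6·44400) = 0.5171 mm
δ = Σδ_i = 2.903 mm.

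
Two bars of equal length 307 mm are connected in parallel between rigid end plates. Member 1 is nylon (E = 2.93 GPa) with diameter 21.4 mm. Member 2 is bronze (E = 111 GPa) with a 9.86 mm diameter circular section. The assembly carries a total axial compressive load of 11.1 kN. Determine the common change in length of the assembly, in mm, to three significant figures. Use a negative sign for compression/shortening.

-0.358 mm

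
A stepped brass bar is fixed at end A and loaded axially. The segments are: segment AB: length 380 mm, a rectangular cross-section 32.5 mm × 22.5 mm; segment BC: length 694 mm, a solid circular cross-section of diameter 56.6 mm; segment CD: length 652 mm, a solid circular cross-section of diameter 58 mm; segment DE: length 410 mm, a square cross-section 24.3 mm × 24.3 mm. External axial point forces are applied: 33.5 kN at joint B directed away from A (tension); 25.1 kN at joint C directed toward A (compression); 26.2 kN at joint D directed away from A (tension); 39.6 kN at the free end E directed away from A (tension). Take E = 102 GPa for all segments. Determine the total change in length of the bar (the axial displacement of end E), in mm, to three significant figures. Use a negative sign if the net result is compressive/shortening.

Internal axial forces (sectioning from the free end, tension +): N_DE = 39.6 kN, N_CD = 65.8 kN, N_BC = 40.7 kN, N_AB = 74.2 kN.
A_AB = 731.2 mm².
A_BC = 2516 mm².
A_CD = 2642 mm².
A_DE = 590.5 mm².
δ_AB = 74200·380/(731.2·102000) = 0.378 mm
δ_BC = 40700·694/(2516·102000) = 0.1101 mm
δ_CD = 65800·652/(2642·102000) = 0.1592 mm
δ_DE = 39600·410/(590.5·102000) = 0.2696 mm
δ = Σδ_i = 0.9168 mm.

0.917 mm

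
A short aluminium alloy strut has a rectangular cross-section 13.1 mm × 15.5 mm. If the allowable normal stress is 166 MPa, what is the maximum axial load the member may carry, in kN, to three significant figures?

A = 203 mm².
P_max = σ_allow · A = 166 · 203 = 33710 N = 33.71 kN.

33.7 kN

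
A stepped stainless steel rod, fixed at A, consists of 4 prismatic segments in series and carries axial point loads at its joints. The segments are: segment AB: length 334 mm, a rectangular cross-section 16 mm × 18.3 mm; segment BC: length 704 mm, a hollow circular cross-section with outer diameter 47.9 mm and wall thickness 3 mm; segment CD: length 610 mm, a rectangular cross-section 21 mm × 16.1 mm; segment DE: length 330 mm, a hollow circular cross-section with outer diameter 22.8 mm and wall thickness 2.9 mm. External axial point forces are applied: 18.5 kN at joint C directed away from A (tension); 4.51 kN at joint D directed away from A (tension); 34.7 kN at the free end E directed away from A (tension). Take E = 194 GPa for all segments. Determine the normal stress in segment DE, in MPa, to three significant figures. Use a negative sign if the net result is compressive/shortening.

191 MPa

Internal axial forces (sectioning from the free end, tension +): N_DE = 34.7 kN, N_CD = 39.21 kN, N_BC = 57.71 kN, N_AB = 57.71 kN.
A_DE = 181.3 mm².
σ_DE = N_DE/A_DE = 34700/181.3 = 191.4 MPa.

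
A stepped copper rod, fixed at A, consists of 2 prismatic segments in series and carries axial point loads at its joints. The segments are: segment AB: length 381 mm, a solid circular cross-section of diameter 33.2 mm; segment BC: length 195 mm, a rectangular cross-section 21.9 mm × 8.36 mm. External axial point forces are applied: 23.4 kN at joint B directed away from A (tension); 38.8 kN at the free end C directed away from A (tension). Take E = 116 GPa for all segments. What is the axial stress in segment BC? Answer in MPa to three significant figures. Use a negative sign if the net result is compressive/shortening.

212 MPa

Internal axial forces (sectioning from the free end, tension +): N_BC = 38.8 kN, N_AB = 62.2 kN.
A_BC = 183.1 mm².
σ_BC = N_BC/A_BC = 38800/183.1 = 211.9 MPa.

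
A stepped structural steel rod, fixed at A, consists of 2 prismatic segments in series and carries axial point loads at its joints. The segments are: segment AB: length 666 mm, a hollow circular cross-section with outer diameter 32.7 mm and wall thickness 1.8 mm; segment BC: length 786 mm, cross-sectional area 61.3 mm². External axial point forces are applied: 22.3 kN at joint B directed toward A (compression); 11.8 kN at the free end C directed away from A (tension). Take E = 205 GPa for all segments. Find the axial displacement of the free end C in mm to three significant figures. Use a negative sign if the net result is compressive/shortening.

0.543 mm

Internal axial forces (sectioning from the free end, tension +): N_BC = 11.8 kN, N_AB = -10.5 kN.
A_AB = 174.7 mm².
δ_AB = -10500·666/(174.7·205000) = -0.1952 mm
δ_BC = 11800·786/(61.3·205000) = 0.7381 mm
δ = Σδ_i = 0.5428 mm.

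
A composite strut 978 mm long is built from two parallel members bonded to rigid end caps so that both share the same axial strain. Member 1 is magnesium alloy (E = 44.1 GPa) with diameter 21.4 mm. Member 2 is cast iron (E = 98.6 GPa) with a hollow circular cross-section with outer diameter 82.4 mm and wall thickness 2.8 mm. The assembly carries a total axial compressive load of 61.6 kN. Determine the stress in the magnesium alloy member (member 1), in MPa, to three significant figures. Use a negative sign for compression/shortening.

-32.0 MPa

A_1 = 359.7 mm².
A_2 = 700.2 mm².
Equal strain + equilibrium ⇒ each member carries load in proportion to AE: A₁E₁ = 15860000 N, A₂E₂ = 69040000 N, ΣAE = 84900000 N.
σ₁ = P·E₁/ΣAE = -61600·44100/84900000 = -32 MPa.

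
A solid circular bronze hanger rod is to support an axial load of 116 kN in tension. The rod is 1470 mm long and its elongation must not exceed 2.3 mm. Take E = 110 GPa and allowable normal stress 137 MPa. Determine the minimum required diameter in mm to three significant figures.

Required area A ≥ P/σ_allow = 116000/137 = 846.7 mm².
For a solid circular section, d ≥ √(4A/π) = 32.83 mm.
Elongation limit: A ≥ PL/(Eδ_allow) = 116000·1470/(110000·2.3) = 674 mm² ⇒ d ≥ 29.29 mm.
The stress limit governs.

32.8 mm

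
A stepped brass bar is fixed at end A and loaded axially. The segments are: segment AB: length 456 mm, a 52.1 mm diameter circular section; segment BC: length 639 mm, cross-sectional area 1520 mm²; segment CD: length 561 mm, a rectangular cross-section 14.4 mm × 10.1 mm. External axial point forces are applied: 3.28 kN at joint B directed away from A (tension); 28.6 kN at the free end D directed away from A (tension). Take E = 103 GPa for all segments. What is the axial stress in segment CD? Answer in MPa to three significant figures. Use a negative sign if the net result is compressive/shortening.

Internal axial forces (sectioning from the free end, tension +): N_CD = 28.6 kN, N_BC = 28.6 kN, N_AB = 31.88 kN.
A_CD = 145.4 mm².
σ_CD = N_CD/A_CD = 28600/145.4 = 196.6 MPa.

197 MPa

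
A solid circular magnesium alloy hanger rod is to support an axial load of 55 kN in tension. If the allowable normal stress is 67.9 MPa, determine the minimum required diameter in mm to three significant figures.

32.1 mm

Required area A ≥ P/σ_allow = 55000/67.9 = 810 mm².
For a solid circular section, d ≥ √(4A/π) = 32.11 mm.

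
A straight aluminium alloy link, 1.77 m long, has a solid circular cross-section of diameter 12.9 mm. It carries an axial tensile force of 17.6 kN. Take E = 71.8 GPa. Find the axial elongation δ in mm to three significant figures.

3.32 mm

A = 130.7 mm².
δ_mech = NL/(AE) = 17600·1770/(130.7·71800) = 3.32 mm.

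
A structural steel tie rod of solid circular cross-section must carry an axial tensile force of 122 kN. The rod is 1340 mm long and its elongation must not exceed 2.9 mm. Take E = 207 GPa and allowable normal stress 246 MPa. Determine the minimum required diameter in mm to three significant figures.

Required area A ≥ P/σ_allow = 122000/246 = 495.9 mm².
For a solid circular section, d ≥ √(4A/π) = 25.13 mm.
Elongation limit: A ≥ PL/(Eδ_allow) = 122000·1340/(207000·2.9) = 272.3 mm² ⇒ d ≥ 18.62 mm.
The stress limit governs.

25.1 mm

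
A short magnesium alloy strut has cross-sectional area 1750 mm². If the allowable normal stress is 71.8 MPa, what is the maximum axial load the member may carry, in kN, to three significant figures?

126 kN

P_max = σ_allow · A = 71.8 · 1750 = 125600 N = 125.7 kN.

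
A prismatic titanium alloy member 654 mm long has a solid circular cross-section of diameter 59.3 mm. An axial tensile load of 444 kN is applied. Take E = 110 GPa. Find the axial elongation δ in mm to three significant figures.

0.956 mm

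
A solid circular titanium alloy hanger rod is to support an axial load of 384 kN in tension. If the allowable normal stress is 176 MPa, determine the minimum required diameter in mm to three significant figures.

52.7 mm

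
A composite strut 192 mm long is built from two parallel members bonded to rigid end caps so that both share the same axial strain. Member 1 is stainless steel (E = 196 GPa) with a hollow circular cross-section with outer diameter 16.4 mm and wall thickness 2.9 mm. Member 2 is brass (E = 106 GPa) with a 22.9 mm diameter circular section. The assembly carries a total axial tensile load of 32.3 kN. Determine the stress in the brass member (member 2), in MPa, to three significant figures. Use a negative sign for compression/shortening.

50.5 MPa

A_1 = 123 mm².
A_2 = 411.9 mm².
Equal strain + equilibrium ⇒ each member carries load in proportion to AE: A₁E₁ = 24110000 N, A₂E₂ = 43660000 N, ΣAE = 67760000 N.
σ₂ = P·E₂/ΣAE = 32300·106000/67760000 = 50.52 MPa.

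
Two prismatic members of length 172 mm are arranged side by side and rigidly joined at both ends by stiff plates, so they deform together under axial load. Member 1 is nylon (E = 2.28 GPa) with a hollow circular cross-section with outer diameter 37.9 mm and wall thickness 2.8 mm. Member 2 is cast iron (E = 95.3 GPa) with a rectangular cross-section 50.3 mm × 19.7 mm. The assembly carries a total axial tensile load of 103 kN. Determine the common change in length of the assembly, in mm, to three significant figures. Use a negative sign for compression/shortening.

A_1 = 308.8 mm².
A_2 = 990.9 mm².
Equal strain + equilibrium ⇒ each member carries load in proportion to AE: A₁E₁ = 704000 N, A₂E₂ = 94430000 N, ΣAE = 95140000 N.
δ = PL/ΣAE = 103000·172/95140000 = 0.1862 mm.

0.186 mm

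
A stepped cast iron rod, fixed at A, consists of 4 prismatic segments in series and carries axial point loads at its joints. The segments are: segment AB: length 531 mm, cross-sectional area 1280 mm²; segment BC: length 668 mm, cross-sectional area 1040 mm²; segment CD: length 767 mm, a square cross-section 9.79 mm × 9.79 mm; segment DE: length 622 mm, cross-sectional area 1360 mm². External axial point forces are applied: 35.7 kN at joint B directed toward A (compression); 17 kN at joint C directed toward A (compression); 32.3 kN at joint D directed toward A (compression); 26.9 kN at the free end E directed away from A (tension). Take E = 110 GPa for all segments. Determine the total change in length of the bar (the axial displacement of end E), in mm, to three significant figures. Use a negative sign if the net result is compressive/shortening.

Internal axial forces (sectioning from the free end, tension +): N_DE = 26.9 kN, N_CD = -5.4 kN, N_BC = -22.4 kN, N_AB = -58.1 kN.
A_CD = 95.84 mm².
δ_AB = -58100·531/(1280·110000) = -0.2191 mm
δ_BC = -22400·668/(1040·110000) = -0.1308 mm
δ_CD = -5400·767/(95.84·110000) = -0.3929 mm
δ_DE = 26900·622/(1360·110000) = 0.1118 mm
δ = Σδ_i = -0.6309 mm.

-0.631 mm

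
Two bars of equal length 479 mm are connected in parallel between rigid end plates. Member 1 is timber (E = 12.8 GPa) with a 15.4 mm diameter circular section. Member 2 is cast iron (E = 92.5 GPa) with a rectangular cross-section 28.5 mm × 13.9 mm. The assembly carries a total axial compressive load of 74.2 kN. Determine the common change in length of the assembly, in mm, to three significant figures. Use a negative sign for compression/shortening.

-0.911 mm

A_1 = 186.3 mm².
A_2 = 396.2 mm².
Equal strain + equilibrium ⇒ each member carries load in proportion to AE: A₁E₁ = 2384000 N, A₂E₂ = 36640000 N, ΣAE = 39030000 N.
δ = PL/ΣAE = -74200·479/39030000 = -0.9107 mm.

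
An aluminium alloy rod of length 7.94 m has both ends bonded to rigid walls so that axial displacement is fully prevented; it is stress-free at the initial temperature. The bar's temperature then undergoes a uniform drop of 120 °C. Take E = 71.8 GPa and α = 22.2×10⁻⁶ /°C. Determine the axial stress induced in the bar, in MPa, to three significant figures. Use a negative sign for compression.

Free thermal expansion αLΔT = 22.2e-6 · 7940 · -120 = -21.15 mm.
The walls impose strain ε = −(-21.15)/7940 = 2.6640e-03; σ = Eε = 71800 · 2.6640e-03 = 191.3 MPa.

191 MPa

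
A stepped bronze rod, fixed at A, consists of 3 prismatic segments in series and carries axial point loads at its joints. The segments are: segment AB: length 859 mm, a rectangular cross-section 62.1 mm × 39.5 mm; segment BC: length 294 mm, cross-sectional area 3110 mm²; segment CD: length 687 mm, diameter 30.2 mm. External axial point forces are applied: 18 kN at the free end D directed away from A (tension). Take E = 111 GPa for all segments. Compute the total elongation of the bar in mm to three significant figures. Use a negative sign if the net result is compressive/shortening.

Internal axial forces (sectioning from the free end, tension +): N_CD = 18 kN, N_BC = 18 kN, N_AB = 18 kN.
A_AB = 2453 mm².
A_CD = 716.3 mm².
δ_AB = 18000·859/(2453·111000) = 0.05679 mm
δ_BC = 18000·294/(3110·111000) = 0.01533 mm
δ_CD = 18000·687/(716.3·111000) = 0.1555 mm
δ = Σδ_i = 0.2276 mm.

0.228 mm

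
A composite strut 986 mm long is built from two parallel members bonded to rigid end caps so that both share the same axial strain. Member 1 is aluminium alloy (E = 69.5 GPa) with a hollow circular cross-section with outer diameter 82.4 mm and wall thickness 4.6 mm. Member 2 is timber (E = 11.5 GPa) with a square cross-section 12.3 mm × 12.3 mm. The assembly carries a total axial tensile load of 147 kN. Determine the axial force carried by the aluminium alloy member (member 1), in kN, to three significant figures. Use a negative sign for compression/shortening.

144 kN

A_1 = 1124 mm².
A_2 = 151.3 mm².
Equal strain + equilibrium ⇒ each member carries load in proportion to AE: A₁E₁ = 78140000 N, A₂E₂ = 1740000 N, ΣAE = 79880000 N.
F₁ = P·A₁E₁/ΣAE = 147000·78140000/79880000 = 143800 N.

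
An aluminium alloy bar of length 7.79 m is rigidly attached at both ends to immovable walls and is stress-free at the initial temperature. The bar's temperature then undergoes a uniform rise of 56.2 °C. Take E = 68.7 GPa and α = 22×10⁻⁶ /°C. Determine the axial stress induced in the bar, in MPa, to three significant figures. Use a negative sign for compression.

-84.9 MPa

Free thermal expansion αLΔT = 22e-6 · 7790 · 56.2 = 9.632 mm.
The walls impose strain ε = −(9.632)/7790 = -1.2364e-03; σ = Eε = 68700 · -1.2364e-03 = -84.94 MPa.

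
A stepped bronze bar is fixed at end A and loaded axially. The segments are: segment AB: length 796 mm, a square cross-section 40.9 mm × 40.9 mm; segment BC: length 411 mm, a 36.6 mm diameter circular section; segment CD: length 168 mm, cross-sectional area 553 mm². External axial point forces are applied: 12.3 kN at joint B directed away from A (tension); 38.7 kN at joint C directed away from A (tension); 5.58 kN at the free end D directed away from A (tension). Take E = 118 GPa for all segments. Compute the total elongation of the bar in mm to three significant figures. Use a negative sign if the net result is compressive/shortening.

0.389 mm

Internal axial forces (sectioning from the free end, tension +): N_CD = 5.58 kN, N_BC = 44.28 kN, N_AB = 56.58 kN.
A_AB = 1673 mm².
A_BC = 1052 mm².
δ_AB = 56580·796/(1673·118000) = 0.2282 mm
δ_BC = 44280·411/(1052·118000) = 0.1466 mm
δ_CD = 5580·168/(553·118000) = 0.01437 mm
δ = Σδ_i = 0.3891 mm.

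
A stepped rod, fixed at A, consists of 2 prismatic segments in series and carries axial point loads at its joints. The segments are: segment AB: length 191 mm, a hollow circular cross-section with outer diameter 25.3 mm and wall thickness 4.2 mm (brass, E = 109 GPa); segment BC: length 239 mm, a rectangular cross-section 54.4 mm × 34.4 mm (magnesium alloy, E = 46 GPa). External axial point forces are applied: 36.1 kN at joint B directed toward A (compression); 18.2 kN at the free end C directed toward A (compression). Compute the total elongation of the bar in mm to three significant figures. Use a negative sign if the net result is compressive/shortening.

-0.392 mm

Internal axial forces (sectioning from the free end, tension +): N_BC = -18.2 kN, N_AB = -54.3 kN.
A_AB = 278.4 mm².
A_BC = 1871 mm².
δ_AB = -54300·191/(278.4·109000) = -0.3418 mm
δ_BC = -18200·239/(1871·46000) = -0.05053 mm
δ = Σδ_i = -0.3923 mm.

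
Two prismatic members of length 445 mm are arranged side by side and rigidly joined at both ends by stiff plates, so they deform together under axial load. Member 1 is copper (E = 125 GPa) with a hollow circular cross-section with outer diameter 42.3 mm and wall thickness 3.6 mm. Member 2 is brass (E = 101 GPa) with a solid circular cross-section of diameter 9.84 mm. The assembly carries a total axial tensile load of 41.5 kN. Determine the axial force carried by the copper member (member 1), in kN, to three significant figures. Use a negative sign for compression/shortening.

36.4 kN

A_1 = 437.7 mm².
A_2 = 76.05 mm².
Equal strain + equilibrium ⇒ each member carries load in proportion to AE: A₁E₁ = 54710000 N, A₂E₂ = 7681000 N, ΣAE = 62390000 N.
F₁ = P·A₁E₁/ΣAE = 41500·54710000/62390000 = 36390 N.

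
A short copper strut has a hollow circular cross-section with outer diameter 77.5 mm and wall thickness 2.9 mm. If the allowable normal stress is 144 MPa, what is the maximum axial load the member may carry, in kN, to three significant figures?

A = 679.7 mm².
P_max = σ_allow · A = 144 · 679.7 = 97870 N = 97.87 kN.

97.9 kN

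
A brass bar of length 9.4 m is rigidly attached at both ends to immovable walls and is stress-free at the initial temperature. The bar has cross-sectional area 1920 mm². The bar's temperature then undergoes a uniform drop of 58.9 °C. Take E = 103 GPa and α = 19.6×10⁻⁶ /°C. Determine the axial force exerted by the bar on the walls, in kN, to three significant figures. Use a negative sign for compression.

228 kN

Free thermal expansion αLΔT = 19.6e-6 · 9400 · -58.9 = -10.85 mm.
The walls impose strain ε = −(-10.85)/9400 = 1.1544e-03; σ = Eε = 103000 · 1.1544e-03 = 118.9 MPa.
Wall reaction R = σ·A = 118.9·1920 = 228300 N = 228.3 kN.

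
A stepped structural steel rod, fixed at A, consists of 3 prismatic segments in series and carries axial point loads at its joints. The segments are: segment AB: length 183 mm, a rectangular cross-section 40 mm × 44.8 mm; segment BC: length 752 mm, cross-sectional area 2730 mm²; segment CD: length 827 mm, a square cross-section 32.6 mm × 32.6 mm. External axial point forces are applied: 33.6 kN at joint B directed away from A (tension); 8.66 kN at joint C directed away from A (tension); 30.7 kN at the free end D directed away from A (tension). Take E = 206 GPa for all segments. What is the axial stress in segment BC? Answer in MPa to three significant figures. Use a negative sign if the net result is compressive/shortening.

14.4 MPa

Internal axial forces (sectioning from the free end, tension +): N_CD = 30.7 kN, N_BC = 39.36 kN, N_AB = 72.96 kN.
σ_BC = N_BC/A_BC = 39360/2730 = 14.42 MPa.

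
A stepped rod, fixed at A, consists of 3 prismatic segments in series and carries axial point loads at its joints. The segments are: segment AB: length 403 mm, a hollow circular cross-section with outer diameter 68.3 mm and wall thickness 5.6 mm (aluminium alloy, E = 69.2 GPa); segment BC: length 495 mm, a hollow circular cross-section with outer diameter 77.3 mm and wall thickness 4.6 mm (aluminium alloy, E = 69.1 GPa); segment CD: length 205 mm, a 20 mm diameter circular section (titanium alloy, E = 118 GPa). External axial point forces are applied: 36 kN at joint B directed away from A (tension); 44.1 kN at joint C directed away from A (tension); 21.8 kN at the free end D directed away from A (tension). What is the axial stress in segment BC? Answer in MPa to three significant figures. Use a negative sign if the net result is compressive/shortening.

62.7 MPa

Internal axial forces (sectioning from the free end, tension +): N_CD = 21.8 kN, N_BC = 65.9 kN, N_AB = 101.9 kN.
A_BC = 1051 mm².
σ_BC = N_BC/A_BC = 65900/1051 = 62.73 MPa.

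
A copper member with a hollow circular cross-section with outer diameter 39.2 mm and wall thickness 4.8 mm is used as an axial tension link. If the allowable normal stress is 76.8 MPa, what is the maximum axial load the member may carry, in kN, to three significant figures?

A = 518.7 mm².
P_max = σ_allow · A = 76.8 · 518.7 = 39840 N = 39.84 kN.

39.8 kN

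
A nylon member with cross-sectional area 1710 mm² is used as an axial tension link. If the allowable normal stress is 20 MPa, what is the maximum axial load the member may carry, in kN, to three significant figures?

34.2 kN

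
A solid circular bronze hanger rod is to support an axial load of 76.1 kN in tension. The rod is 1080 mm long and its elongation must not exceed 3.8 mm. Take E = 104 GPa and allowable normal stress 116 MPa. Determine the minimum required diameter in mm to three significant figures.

28.9 mm

Required area A ≥ P/σ_allow = 76100/116 = 656 mm².
For a solid circular section, d ≥ √(4A/π) = 28.9 mm.
Elongation limit: A ≥ PL/(Eδ_allow) = 76100·1080/(104000·3.8) = 208 mm² ⇒ d ≥ 16.27 mm.
The stress limit governs.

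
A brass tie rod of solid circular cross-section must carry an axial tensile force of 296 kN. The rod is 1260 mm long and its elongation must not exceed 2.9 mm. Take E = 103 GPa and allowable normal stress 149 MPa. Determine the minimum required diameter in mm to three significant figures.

50.3 mm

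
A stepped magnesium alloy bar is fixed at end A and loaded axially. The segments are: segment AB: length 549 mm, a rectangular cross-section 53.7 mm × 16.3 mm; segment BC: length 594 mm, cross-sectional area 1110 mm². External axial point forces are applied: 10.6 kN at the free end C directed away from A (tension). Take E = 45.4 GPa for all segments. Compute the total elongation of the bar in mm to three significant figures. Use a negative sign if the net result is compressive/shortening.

0.271 mm

Internal axial forces (sectioning from the free end, tension +): N_BC = 10.6 kN, N_AB = 10.6 kN.
A_AB = 875.3 mm².
δ_AB = 10600·549/(875.3·45400) = 0.1464 mm
δ_BC = 10600·594/(1110·45400) = 0.1249 mm
δ = Σδ_i = 0.2714 mm.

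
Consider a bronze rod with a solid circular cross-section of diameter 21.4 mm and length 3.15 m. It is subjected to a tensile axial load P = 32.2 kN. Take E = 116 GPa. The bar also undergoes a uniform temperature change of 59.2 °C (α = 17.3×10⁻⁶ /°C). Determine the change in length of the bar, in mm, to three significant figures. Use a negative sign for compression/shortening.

5.66 mm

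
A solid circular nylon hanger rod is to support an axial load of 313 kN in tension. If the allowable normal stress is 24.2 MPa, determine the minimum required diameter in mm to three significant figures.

Required area A ≥ P/σ_allow = 313000/24.2 = 12930 mm².
For a solid circular section, d ≥ √(4A/π) = 128.3 mm.

128 mm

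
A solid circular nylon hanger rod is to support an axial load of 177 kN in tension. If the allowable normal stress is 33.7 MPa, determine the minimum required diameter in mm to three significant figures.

81.8 mm

Required area A ≥ P/σ_allow = 177000/33.7 = 5252 mm².
For a solid circular section, d ≥ √(4A/π) = 81.78 mm.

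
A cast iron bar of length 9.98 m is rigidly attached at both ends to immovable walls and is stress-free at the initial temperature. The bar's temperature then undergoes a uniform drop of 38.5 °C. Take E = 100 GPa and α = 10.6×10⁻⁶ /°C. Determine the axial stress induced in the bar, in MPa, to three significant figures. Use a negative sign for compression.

Free thermal expansion αLΔT = 10.6e-6 · 9980 · -38.5 = -4.073 mm.
The walls impose strain ε = −(-4.073)/9980 = 4.0810e-04; σ = Eε = 100000 · 4.0810e-04 = 40.81 MPa.

40.8 MPa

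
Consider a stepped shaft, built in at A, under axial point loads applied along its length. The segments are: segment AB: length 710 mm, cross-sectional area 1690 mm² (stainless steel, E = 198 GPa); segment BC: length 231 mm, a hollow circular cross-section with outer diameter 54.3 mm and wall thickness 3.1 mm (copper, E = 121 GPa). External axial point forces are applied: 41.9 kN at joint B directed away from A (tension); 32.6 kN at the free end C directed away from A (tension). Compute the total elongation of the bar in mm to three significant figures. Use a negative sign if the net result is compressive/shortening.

0.283 mm

Internal axial forces (sectioning from the free end, tension +): N_BC = 32.6 kN, N_AB = 74.5 kN.
A_BC = 498.6 mm².
δ_AB = 74500·710/(1690·198000) = 0.1581 mm
δ_BC = 32600·231/(498.6·121000) = 0.1248 mm
δ = Σδ_i = 0.2829 mm.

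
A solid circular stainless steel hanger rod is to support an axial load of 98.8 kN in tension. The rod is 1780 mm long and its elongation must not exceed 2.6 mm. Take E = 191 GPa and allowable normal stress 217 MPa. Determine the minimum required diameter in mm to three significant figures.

24.1 mm

Required area A ≥ P/σ_allow = 98800/217 = 455.3 mm².
For a solid circular section, d ≥ √(4A/π) = 24.08 mm.
Elongation limit: A ≥ PL/(Eδ_allow) = 98800·1780/(191000·2.6) = 354.1 mm² ⇒ d ≥ 21.23 mm.
The stress limit governs.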